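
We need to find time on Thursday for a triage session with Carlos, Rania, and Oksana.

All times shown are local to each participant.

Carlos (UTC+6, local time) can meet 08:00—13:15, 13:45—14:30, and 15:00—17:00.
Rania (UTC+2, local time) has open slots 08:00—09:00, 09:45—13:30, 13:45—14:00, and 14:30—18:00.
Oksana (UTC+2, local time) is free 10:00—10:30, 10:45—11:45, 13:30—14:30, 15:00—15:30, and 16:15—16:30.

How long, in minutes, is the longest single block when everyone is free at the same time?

45 minutes

Carlos → UTC: 02:00–07:15, 07:45–08:30, 09:00–11:00.
Rania → UTC: 06:00–07:00, 07:45–11:30, 11:45–12:00, 12:30–16:00.
Oksana → UTC: 08:00–08:30, 08:45–09:45, 11:30–12:30, 13:00–13:30, 14:15–14:30.
Carlos ∩ Rania: 06:00–07:00, 07:45–08:30, 09:00–11:00.
Carlos ∩ Rania ∩ Oksana: 08:00–08:30, 09:00–09:45.
Common window lengths: 30, 45 min; longest is 45.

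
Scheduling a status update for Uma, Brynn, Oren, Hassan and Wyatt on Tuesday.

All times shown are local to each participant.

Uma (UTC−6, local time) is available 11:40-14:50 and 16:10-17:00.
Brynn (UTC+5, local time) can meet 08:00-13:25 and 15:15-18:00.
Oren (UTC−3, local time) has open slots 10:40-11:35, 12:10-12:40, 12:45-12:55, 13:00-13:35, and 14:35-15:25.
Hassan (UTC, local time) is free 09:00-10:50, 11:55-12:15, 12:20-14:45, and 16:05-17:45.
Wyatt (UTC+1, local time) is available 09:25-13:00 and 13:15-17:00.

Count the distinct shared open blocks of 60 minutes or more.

Uma → UTC: 17:40–20:50, 22:10–23:00.
Brynn → UTC: 03:00–08:25, 10:15–13:00.
Oren → UTC: 13:40–14:35, 15:10–15:40, 15:45–15:55, 16:00–16:35, 17:35–18:25.
Hassan → UTC: 09:00–10:50, 11:55–12:15, 12:20–14:45, 16:05–17:45.
Wyatt → UTC: 08:25–12:00, 12:15–16:00.
Uma ∩ Brynn: (none).
Uma ∩ Brynn ∩ Oren: (none).
Uma ∩ Brynn ∩ Oren ∩ Hassan: (none).
Uma ∩ Brynn ∩ Oren ∩ Hassan ∩ Wyatt: (none).
Windows ≥ 60 min: (none).
That's 0 windows.

0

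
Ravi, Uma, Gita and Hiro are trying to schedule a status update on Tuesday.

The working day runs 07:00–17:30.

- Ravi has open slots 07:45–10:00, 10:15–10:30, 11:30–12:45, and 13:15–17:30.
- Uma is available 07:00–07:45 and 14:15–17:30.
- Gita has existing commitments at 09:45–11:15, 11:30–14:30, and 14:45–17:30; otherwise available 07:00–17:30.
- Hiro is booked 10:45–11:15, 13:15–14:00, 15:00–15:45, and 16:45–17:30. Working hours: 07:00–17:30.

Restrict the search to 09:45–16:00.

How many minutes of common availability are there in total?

15 minutes

Gita free within 07:00–17:30: 07:00–09:45, 11:15–11:30, 14:30–14:45.
Hiro free within 07:00–17:30: 07:00–10:45, 11:15–13:15, 14:00–15:00, 15:45–16:45.
Ravi ∩ Uma: 14:15–17:30.
Ravi ∩ Uma ∩ Gita: 14:30–14:45.
Ravi ∩ Uma ∩ Gita ∩ Hiro: 14:30–14:45.
Restricted to 09:45–16:00: 14:30–14:45.
Total common minutes: 15.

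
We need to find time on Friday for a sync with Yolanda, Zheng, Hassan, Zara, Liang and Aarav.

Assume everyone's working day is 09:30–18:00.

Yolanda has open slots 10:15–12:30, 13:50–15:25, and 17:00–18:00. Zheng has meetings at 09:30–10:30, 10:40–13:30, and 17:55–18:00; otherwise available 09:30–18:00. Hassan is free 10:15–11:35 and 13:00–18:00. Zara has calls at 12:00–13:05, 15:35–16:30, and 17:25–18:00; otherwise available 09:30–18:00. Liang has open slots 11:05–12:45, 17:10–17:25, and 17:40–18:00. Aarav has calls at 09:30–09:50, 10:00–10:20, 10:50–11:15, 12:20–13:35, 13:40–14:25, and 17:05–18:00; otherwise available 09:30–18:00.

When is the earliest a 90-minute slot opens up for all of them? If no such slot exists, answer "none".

Zheng free within 09:30–18:00: 10:30–10:40, 13:30–17:55.
Zara free within 09:30–18:00: 09:30–12:00, 13:05–15:35, 16:30–17:25.
Aarav free within 09:30–18:00: 09:50–10:00, 10:20–10:50, 11:15–12:20, 13:35–13:40, 14:25–17:05.
Yolanda ∩ Zheng: 10:30–10:40, 13:50–15:25, 17:00–17:55.
Yolanda ∩ Zheng ∩ Hassan: 10:30–10:40, 13:50–15:25, 17:00–17:55.
Yolanda ∩ Zheng ∩ Hassan ∩ Zara: 10:30–10:40, 13:50–15:25, 17:00–17:25.
Yolanda ∩ Zheng ∩ Hassan ∩ Zara ∩ Liang: 17:10–17:25.
Yolanda ∩ Zheng ∩ Hassan ∩ Zara ∩ Liang ∩ Aarav: (none).
Windows ≥ 90 min: (none).

none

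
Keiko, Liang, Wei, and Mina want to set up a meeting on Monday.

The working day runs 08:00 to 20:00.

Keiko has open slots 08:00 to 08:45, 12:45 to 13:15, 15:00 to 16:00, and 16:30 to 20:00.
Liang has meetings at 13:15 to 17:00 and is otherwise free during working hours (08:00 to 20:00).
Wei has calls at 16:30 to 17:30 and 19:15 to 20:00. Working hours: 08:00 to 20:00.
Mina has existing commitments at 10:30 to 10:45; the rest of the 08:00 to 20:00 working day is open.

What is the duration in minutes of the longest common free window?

105 minutes

Liang free within 08:00–20:00: 08:00–13:15, 17:00–20:00.
Wei free within 08:00–20:00: 08:00–16:30, 17:30–19:15.
Mina free within 08:00–20:00: 08:00–10:30, 10:45–20:00.
Keiko ∩ Liang: 08:00–08:45, 12:45–13:15, 17:00–20:00.
Keiko ∩ Liang ∩ Wei: 08:00–08:45, 12:45–13:15, 17:30–19:15.
Keiko ∩ Liang ∩ Wei ∩ Mina: 08:00–08:45, 12:45–13:15, 17:30–19:15.
Common window lengths: 45, 30, 105 min; longest is 105.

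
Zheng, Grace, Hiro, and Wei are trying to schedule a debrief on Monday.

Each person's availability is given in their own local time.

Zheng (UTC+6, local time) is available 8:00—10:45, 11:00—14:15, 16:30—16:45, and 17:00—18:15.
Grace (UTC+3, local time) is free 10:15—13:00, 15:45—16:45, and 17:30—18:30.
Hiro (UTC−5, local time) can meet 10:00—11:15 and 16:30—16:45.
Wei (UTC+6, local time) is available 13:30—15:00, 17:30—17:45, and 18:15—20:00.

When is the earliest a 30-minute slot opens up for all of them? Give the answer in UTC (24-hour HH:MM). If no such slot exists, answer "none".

none

Zheng → UTC: 02:00–04:45, 05:00–08:15, 10:30–10:45, 11:00–12:15.
Grace → UTC: 07:15–10:00, 12:45–13:45, 14:30–15:30.
Hiro → UTC: 15:00–16:15, 21:30–21:45.
Wei → UTC: 07:30–09:00, 11:30–11:45, 12:15–14:00.
Zheng ∩ Grace: 07:15–08:15.
Zheng ∩ Grace ∩ Hiro: (none).
Zheng ∩ Grace ∩ Hiro ∩ Wei: (none).
Windows ≥ 30 min: (none).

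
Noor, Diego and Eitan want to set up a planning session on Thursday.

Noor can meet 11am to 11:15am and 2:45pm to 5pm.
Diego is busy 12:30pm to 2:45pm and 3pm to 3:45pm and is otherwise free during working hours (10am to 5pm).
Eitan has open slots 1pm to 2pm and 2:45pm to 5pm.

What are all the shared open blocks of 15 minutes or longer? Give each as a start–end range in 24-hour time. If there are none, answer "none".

14:45–15:00, 15:45–17:00

Diego free within 10:00–17:00: 10:00–12:30, 14:45–15:00, 15:45–17:00.
Noor ∩ Diego: 11:00–11:15, 14:45–15:00, 15:45–17:00.
Noor ∩ Diego ∩ Eitan: 14:45–15:00, 15:45–17:00.
Windows ≥ 15 min: 14:45–15:00, 15:45–17:00.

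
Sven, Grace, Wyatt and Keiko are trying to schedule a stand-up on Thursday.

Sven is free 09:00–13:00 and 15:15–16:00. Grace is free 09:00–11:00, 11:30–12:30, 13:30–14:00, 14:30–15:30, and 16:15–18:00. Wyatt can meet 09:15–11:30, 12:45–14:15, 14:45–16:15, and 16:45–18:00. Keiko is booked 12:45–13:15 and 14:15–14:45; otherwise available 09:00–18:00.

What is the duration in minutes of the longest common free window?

105 minutes

Keiko free within 09:00–18:00: 09:00–12:45, 13:15–14:15, 14:45–18:00.
Sven ∩ Grace: 09:00–11:00, 11:30–12:30, 15:15–15:30.
Sven ∩ Grace ∩ Wyatt: 09:15–11:00, 15:15–15:30.
Sven ∩ Grace ∩ Wyatt ∩ Keiko: 09:15–11:00, 15:15–15:30.
Common window lengths: 105, 15 min; longest is 105.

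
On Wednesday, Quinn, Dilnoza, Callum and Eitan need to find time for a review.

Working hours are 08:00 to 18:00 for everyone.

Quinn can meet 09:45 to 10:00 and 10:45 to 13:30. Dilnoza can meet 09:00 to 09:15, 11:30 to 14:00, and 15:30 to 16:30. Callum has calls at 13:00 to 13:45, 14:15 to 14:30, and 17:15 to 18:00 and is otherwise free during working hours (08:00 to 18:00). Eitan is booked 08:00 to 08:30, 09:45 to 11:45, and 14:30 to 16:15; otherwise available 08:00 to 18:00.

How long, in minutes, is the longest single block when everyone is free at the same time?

Callum free within 08:00–18:00: 08:00–13:00, 13:45–14:15, 14:30–17:15.
Eitan free within 08:00–18:00: 08:30–09:45, 11:45–14:30, 16:15–18:00.
Quinn ∩ Dilnoza: 11:30–13:30.
Quinn ∩ Dilnoza ∩ Callum: 11:30–13:00.
Quinn ∩ Dilnoza ∩ Callum ∩ Eitan: 11:45–13:00.
Single common window of 75 minutes.

75 minutes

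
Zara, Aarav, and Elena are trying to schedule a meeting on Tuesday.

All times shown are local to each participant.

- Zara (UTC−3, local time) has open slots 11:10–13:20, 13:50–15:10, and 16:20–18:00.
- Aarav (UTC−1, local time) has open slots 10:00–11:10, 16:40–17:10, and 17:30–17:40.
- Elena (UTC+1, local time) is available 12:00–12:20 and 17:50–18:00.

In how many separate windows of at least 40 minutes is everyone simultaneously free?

0

Zara → UTC: 14:10–16:20, 16:50–18:10, 19:20–21:00.
Aarav → UTC: 11:00–12:10, 17:40–18:10, 18:30–18:40.
Elena → UTC: 11:00–11:20, 16:50–17:00.
Zara ∩ Aarav: 17:40–18:10.
Zara ∩ Aarav ∩ Elena: (none).
Windows ≥ 40 min: (none).
That's 0 windows.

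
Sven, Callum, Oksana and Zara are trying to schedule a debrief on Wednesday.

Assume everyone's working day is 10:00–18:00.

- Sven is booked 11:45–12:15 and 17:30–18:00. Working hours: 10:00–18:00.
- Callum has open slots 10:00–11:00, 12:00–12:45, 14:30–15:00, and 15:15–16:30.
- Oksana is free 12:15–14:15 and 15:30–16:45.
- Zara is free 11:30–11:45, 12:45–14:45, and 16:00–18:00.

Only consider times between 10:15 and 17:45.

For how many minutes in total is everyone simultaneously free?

Sven free within 10:00–18:00: 10:00–11:45, 12:15–17:30.
Sven ∩ Callum: 10:00–11:00, 12:15–12:45, 14:30–15:00, 15:15–16:30.
Sven ∩ Callum ∩ Oksana: 12:15–12:45, 15:30–16:30.
Sven ∩ Callum ∩ Oksana ∩ Zara: 16:00–16:30.
Restricted to 10:15–17:45: 16:00–16:30.
Total common minutes: 30.

30 minutes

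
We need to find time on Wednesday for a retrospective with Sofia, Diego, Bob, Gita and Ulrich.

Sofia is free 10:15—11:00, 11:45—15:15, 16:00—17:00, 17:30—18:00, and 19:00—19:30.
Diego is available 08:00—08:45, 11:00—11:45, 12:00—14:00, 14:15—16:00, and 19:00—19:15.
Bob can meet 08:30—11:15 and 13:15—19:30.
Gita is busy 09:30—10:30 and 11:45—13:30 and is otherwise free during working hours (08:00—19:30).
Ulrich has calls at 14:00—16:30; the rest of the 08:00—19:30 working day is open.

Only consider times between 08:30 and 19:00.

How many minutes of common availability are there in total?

30 minutes

Gita free within 08:00–19:30: 08:00–09:30, 10:30–11:45, 13:30–19:30.
Ulrich free within 08:00–19:30: 08:00–14:00, 16:30–19:30.
Sofia ∩ Diego: 12:00–14:00, 14:15–15:15, 19:00–19:15.
Sofia ∩ Diego ∩ Bob: 13:15–14:00, 14:15–15:15, 19:00–19:15.
Sofia ∩ Diego ∩ Bob ∩ Gita: 13:30–14:00, 14:15–15:15, 19:00–19:15.
Sofia ∩ Diego ∩ Bob ∩ Gita ∩ Ulrich: 13:30–14:00, 19:00–19:15.
Restricted to 08:30–19:00: 13:30–14:00.
Total common minutes: 30.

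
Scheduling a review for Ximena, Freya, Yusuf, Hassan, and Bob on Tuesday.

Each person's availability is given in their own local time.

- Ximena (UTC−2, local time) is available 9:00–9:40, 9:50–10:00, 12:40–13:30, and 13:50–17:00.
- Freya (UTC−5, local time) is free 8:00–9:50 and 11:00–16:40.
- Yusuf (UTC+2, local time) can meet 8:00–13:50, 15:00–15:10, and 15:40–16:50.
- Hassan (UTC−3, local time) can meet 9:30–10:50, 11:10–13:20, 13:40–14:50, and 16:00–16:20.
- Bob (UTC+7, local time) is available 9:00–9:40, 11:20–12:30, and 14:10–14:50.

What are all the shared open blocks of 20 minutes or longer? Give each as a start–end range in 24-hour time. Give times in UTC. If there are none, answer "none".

none

Ximena → UTC: 11:00–11:40, 11:50–12:00, 14:40–15:30, 15:50–19:00.
Freya → UTC: 13:00–14:50, 16:00–21:40.
Yusuf → UTC: 06:00–11:50, 13:00–13:10, 13:40–14:50.
Hassan → UTC: 12:30–13:50, 14:10–16:20, 16:40–17:50, 19:00–19:20.
Bob → UTC: 02:00–02:40, 04:20–05:30, 07:10–07:50.
Ximena ∩ Freya: 14:40–14:50, 16:00–19:00.
Ximena ∩ Freya ∩ Yusuf: 14:40–14:50.
Ximena ∩ Freya ∩ Yusuf ∩ Hassan: 14:40–14:50.
Ximena ∩ Freya ∩ Yusuf ∩ Hassan ∩ Bob: (none).
Windows ≥ 20 min: (none).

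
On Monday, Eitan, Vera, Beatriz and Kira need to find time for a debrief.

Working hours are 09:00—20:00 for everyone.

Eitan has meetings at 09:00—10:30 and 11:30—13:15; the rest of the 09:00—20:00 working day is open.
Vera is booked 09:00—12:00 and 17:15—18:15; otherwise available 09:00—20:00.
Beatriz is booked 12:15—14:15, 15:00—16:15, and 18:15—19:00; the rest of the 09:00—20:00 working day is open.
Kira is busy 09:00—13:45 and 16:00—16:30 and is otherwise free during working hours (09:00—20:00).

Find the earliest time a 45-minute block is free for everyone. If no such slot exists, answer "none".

Eitan free within 09:00–20:00: 10:30–11:30, 13:15–20:00.
Vera free within 09:00–20:00: 12:00–17:15, 18:15–20:00.
Beatriz free within 09:00–20:00: 09:00–12:15, 14:15–15:00, 16:15–18:15, 19:00–20:00.
Kira free within 09:00–20:00: 13:45–16:00, 16:30–20:00.
Eitan ∩ Vera: 13:15–17:15, 18:15–20:00.
Eitan ∩ Vera ∩ Beatriz: 14:15–15:00, 16:15–17:15, 19:00–20:00.
Eitan ∩ Vera ∩ Beatriz ∩ Kira: 14:15–15:00, 16:30–17:15, 19:00–20:00.
Windows ≥ 45 min: 14:15–15:00, 16:30–17:15, 19:00–20:00.
Earliest such window starts at 14:15.

14:15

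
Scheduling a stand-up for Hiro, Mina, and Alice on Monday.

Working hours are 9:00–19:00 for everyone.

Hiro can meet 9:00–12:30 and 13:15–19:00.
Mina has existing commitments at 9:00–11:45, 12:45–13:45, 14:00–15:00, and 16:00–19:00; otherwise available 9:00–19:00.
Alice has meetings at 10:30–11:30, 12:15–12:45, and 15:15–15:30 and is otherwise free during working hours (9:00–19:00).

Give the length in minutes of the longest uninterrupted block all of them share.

Mina free within 09:00–19:00: 11:45–12:45, 13:45–14:00, 15:00–16:00.
Alice free within 09:00–19:00: 09:00–10:30, 11:30–12:15, 12:45–15:15, 15:30–19:00.
Hiro ∩ Mina: 11:45–12:30, 13:45–14:00, 15:00–16:00.
Hiro ∩ Mina ∩ Alice: 11:45–12:15, 13:45–14:00, 15:00–15:15, 15:30–16:00.
Common window lengths: 30, 15, 15, 30 min; longest is 30.

30 minutes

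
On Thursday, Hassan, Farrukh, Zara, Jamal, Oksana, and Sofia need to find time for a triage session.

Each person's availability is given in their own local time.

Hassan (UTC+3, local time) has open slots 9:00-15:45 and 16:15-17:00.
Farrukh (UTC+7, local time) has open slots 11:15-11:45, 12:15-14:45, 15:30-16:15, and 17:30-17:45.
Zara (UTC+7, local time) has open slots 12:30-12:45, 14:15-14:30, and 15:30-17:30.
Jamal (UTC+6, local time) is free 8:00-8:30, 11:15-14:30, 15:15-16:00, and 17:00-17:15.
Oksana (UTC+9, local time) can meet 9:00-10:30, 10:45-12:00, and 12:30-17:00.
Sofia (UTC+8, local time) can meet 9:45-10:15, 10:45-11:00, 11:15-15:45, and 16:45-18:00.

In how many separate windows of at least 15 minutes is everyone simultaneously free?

Hassan → UTC: 06:00–12:45, 13:15–14:00.
Farrukh → UTC: 04:15–04:45, 05:15–07:45, 08:30–09:15, 10:30–10:45.
Zara → UTC: 05:30–05:45, 07:15–07:30, 08:30–10:30.
Jamal → UTC: 02:00–02:30, 05:15–08:30, 09:15–10:00, 11:00–11:15.
Oksana → UTC: 00:00–01:30, 01:45–03:00, 03:30–08:00.
Sofia → UTC: 01:45–02:15, 02:45–03:00, 03:15–07:45, 08:45–10:00.
Hassan ∩ Farrukh: 06:00–07:45, 08:30–09:15, 10:30–10:45.
Hassan ∩ Farrukh ∩ Zara: 07:15–07:30, 08:30–09:15.
Hassan ∩ Farrukh ∩ Zara ∩ Jamal: 07:15–07:30.
Hassan ∩ Farrukh ∩ Zara ∩ Jamal ∩ Oksana: 07:15–07:30.
Hassan ∩ Farrukh ∩ Zara ∩ Jamal ∩ Oksana ∩ Sofia: 07:15–07:30.
Windows ≥ 15 min: 07:15–07:30.
That's 1 window.

1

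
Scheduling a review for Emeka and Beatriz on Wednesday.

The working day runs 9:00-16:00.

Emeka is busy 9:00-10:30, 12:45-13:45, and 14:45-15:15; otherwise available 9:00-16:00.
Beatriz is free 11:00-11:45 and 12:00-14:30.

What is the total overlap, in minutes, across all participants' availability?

135 minutes

Emeka free within 09:00–16:00: 10:30–12:45, 13:45–14:45, 15:15–16:00.
Emeka ∩ Beatriz: 11:00–11:45, 12:00–12:45, 13:45–14:30.
Total common minutes: 45 + 45 + 45 = 135.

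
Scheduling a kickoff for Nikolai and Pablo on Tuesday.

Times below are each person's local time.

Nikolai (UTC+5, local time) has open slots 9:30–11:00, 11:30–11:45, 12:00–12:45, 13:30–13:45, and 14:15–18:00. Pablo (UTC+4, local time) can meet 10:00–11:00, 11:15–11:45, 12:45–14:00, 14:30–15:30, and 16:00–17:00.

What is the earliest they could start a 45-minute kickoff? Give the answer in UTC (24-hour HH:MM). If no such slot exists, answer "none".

Nikolai → UTC: 04:30–06:00, 06:30–06:45, 07:00–07:45, 08:30–08:45, 09:15–13:00.
Pablo → UTC: 06:00–07:00, 07:15–07:45, 08:45–10:00, 10:30–11:30, 12:00–13:00.
Nikolai ∩ Pablo: 06:30–06:45, 07:15–07:45, 09:15–10:00, 10:30–11:30, 12:00–13:00.
Windows ≥ 45 min: 09:15–10:00, 10:30–11:30, 12:00–13:00.
Earliest such window starts at 09:15.

09:15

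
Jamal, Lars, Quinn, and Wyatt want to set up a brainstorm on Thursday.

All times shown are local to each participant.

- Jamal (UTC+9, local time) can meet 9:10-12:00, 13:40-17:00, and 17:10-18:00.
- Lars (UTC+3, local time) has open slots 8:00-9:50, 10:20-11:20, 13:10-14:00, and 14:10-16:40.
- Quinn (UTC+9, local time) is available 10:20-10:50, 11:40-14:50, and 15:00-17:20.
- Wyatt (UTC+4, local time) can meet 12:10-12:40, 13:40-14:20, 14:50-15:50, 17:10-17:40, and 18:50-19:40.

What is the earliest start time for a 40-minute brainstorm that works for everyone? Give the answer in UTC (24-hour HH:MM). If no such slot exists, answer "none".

Jamal → UTC: 00:10–03:00, 04:40–08:00, 08:10–09:00.
Lars → UTC: 05:00–06:50, 07:20–08:20, 10:10–11:00, 11:10–13:40.
Quinn → UTC: 01:20–01:50, 02:40–05:50, 06:00–08:20.
Wyatt → UTC: 08:10–08:40, 09:40–10:20, 10:50–11:50, 13:10–13:40, 14:50–15:40.
Jamal ∩ Lars: 05:00–06:50, 07:20–08:00, 08:10–08:20.
Jamal ∩ Lars ∩ Quinn: 05:00–05:50, 06:00–06:50, 07:20–08:00, 08:10–08:20.
Jamal ∩ Lars ∩ Quinn ∩ Wyatt: 08:10–08:20.
Windows ≥ 40 min: (none).

none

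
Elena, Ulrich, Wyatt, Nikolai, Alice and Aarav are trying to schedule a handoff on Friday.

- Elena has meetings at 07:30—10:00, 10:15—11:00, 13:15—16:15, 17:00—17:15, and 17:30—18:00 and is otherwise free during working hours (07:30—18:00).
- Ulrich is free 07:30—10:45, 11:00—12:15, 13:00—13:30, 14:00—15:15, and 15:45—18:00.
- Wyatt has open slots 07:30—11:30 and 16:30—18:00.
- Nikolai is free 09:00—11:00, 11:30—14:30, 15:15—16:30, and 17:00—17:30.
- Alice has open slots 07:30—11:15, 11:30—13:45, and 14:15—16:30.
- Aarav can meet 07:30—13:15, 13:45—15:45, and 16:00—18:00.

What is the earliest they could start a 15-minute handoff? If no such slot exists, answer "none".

10:00

Elena free within 07:30–18:00: 10:00–10:15, 11:00–13:15, 16:15–17:00, 17:15–17:30.
Elena ∩ Ulrich: 10:00–10:15, 11:00–12:15, 13:00–13:15, 16:15–17:00, 17:15–17:30.
Elena ∩ Ulrich ∩ Wyatt: 10:00–10:15, 11:00–11:30, 16:30–17:00, 17:15–17:30.
Elena ∩ Ulrich ∩ Wyatt ∩ Nikolai: 10:00–10:15, 17:15–17:30.
Elena ∩ Ulrich ∩ Wyatt ∩ Nikolai ∩ Alice: 10:00–10:15.
Elena ∩ Ulrich ∩ Wyatt ∩ Nikolai ∩ Alice ∩ Aarav: 10:00–10:15.
Windows ≥ 15 min: 10:00–10:15.
Earliest such window starts at 10:00.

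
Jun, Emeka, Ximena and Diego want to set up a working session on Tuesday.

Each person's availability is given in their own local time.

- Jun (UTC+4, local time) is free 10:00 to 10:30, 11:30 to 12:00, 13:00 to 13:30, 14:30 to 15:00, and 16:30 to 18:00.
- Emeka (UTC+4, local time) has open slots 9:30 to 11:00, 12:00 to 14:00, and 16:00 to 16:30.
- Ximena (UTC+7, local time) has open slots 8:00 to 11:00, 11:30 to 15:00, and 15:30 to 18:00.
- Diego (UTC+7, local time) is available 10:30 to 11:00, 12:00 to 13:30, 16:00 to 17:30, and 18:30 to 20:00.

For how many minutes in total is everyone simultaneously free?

Jun → UTC: 06:00–06:30, 07:30–08:00, 09:00–09:30, 10:30–11:00, 12:30–14:00.
Emeka → UTC: 05:30–07:00, 08:00–10:00, 12:00–12:30.
Ximena → UTC: 01:00–04:00, 04:30–08:00, 08:30–11:00.
Diego → UTC: 03:30–04:00, 05:00–06:30, 09:00–10:30, 11:30–13:00.
Jun ∩ Emeka: 06:00–06:30, 09:00–09:30.
Jun ∩ Emeka ∩ Ximena: 06:00–06:30, 09:00–09:30.
Jun ∩ Emeka ∩ Ximena ∩ Diego: 06:00–06:30, 09:00–09:30.
Total common minutes: 30 + 30 = 60.

60 minutes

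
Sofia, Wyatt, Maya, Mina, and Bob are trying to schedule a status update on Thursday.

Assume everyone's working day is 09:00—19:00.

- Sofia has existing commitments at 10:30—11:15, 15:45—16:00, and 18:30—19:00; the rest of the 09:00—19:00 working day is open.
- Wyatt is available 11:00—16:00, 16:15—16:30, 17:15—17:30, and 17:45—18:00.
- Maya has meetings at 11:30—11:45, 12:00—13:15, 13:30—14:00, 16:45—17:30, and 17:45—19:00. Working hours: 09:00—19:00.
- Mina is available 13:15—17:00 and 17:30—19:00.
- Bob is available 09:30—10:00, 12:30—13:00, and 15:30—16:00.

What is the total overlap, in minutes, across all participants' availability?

Sofia free within 09:00–19:00: 09:00–10:30, 11:15–15:45, 16:00–18:30.
Maya free within 09:00–19:00: 09:00–11:30, 11:45–12:00, 13:15–13:30, 14:00–16:45, 17:30–17:45.
Sofia ∩ Wyatt: 11:15–15:45, 16:15–16:30, 17:15–17:30, 17:45–18:00.
Sofia ∩ Wyatt ∩ Maya: 11:15–11:30, 11:45–12:00, 13:15–13:30, 14:00–15:45, 16:15–16:30.
Sofia ∩ Wyatt ∩ Maya ∩ Mina: 13:15–13:30, 14:00–15:45, 16:15–16:30.
Sofia ∩ Wyatt ∩ Maya ∩ Mina ∩ Bob: 15:30–15:45.
Total common minutes: 15.

15 minutes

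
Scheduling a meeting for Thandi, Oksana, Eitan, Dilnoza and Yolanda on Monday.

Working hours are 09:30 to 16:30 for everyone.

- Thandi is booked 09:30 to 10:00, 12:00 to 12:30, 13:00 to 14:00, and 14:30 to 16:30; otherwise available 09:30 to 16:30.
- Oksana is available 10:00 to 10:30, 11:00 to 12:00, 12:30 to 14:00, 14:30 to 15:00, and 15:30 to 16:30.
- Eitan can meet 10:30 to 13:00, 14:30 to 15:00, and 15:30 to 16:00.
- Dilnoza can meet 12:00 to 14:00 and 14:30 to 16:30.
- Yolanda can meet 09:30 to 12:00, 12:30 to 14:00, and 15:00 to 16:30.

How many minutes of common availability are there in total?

Thandi free within 09:30–16:30: 10:00–12:00, 12:30–13:00, 14:00–14:30.
Thandi ∩ Oksana: 10:00–10:30, 11:00–12:00, 12:30–13:00.
Thandi ∩ Oksana ∩ Eitan: 11:00–12:00, 12:30–13:00.
Thandi ∩ Oksana ∩ Eitan ∩ Dilnoza: 12:30–13:00.
Thandi ∩ Oksana ∩ Eitan ∩ Dilnoza ∩ Yolanda: 12:30–13:00.
Total common minutes: 30.

30 minutes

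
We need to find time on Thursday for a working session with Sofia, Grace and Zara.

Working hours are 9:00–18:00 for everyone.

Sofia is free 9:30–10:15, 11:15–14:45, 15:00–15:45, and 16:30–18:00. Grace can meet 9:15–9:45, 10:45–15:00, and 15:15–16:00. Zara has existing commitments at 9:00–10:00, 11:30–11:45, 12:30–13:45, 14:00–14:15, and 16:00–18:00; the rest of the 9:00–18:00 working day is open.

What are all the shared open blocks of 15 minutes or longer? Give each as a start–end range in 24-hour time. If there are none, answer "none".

11:15–11:30, 11:45–12:30, 13:45–14:00, 14:15–14:45, 15:15–15:45

Zara free within 09:00–18:00: 10:00–11:30, 11:45–12:30, 13:45–14:00, 14:15–16:00.
Sofia ∩ Grace: 09:30–09:45, 11:15–14:45, 15:15–15:45.
Sofia ∩ Grace ∩ Zara: 11:15–11:30, 11:45–12:30, 13:45–14:00, 14:15–14:45, 15:15–15:45.
Windows ≥ 15 min: 11:15–11:30, 11:45–12:30, 13:45–14:00, 14:15–14:45, 15:15–15:45.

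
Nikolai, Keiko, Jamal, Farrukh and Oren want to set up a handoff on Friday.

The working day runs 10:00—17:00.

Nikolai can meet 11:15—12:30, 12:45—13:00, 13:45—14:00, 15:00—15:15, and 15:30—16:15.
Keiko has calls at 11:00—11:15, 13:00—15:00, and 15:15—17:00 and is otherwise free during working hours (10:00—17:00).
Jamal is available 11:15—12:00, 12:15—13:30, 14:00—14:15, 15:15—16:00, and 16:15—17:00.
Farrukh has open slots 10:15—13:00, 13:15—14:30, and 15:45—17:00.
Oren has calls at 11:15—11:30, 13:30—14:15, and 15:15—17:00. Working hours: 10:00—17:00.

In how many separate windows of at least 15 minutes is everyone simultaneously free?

3

Keiko free within 10:00–17:00: 10:00–11:00, 11:15–13:00, 15:00–15:15.
Oren free within 10:00–17:00: 10:00–11:15, 11:30–13:30, 14:15–15:15.
Nikolai ∩ Keiko: 11:15–12:30, 12:45–13:00, 15:00–15:15.
Nikolai ∩ Keiko ∩ Jamal: 11:15–12:00, 12:15–12:30, 12:45–13:00.
Nikolai ∩ Keiko ∩ Jamal ∩ Farrukh: 11:15–12:00, 12:15–12:30, 12:45–13:00.
Nikolai ∩ Keiko ∩ Jamal ∩ Farrukh ∩ Oren: 11:30–12:00, 12:15–12:30, 12:45–13:00.
Windows ≥ 15 min: 11:30–12:00, 12:15–12:30, 12:45–13:00.
That's 3 windows.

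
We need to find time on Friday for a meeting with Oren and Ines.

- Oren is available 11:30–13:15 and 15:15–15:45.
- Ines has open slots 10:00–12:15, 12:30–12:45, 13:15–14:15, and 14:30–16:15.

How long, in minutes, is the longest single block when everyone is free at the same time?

45 minutes

Oren ∩ Ines: 11:30–12:15, 12:30–12:45, 15:15–15:45.
Common window lengths: 45, 15, 30 min; longest is 45.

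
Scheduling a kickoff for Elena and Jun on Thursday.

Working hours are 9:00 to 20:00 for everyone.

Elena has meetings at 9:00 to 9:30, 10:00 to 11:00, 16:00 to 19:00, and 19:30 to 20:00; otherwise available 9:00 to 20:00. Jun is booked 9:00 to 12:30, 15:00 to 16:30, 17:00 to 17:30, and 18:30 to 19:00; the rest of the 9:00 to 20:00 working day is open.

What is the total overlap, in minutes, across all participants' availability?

180 minutes

Elena free within 09:00–20:00: 09:30–10:00, 11:00–16:00, 19:00–19:30.
Jun free within 09:00–20:00: 12:30–15:00, 16:30–17:00, 17:30–18:30, 19:00–20:00.
Elena ∩ Jun: 12:30–15:00, 19:00–19:30.
Total common minutes: 150 + 30 = 180.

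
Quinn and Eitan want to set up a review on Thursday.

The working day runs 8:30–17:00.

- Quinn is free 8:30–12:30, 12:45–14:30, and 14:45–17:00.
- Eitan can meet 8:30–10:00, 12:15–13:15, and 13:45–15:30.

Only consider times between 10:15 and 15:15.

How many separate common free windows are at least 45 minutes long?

1

Quinn ∩ Eitan: 08:30–10:00, 12:15–12:30, 12:45–13:15, 13:45–14:30, 14:45–15:30.
Restricted to 10:15–15:15: 12:15–12:30, 12:45–13:15, 13:45–14:30, 14:45–15:15.
Windows ≥ 45 min: 13:45–14:30.
That's 1 window.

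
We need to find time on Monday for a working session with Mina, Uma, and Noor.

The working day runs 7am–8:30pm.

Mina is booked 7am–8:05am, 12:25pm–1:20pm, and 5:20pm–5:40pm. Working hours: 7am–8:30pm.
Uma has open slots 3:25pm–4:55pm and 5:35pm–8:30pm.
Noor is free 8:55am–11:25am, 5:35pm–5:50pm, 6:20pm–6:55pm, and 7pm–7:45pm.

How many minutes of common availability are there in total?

Mina free within 07:00–20:30: 08:05–12:25, 13:20–17:20, 17:40–20:30.
Mina ∩ Uma: 15:25–16:55, 17:40–20:30.
Mina ∩ Uma ∩ Noor: 17:40–17:50, 18:20–18:55, 19:00–19:45.
Total common minutes: 10 + 35 + 45 = 90.

90 minutes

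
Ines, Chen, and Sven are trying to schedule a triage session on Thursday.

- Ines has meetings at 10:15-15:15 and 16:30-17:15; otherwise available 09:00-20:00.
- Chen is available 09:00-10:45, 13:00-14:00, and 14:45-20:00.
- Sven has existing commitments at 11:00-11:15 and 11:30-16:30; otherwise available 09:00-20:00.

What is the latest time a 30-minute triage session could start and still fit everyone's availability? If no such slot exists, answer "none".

Ines free within 09:00–20:00: 09:00–10:15, 15:15–16:30, 17:15–20:00.
Sven free within 09:00–20:00: 09:00–11:00, 11:15–11:30, 16:30–20:00.
Ines ∩ Chen: 09:00–10:15, 15:15–16:30, 17:15–20:00.
Ines ∩ Chen ∩ Sven: 09:00–10:15, 17:15–20:00.
Windows ≥ 30 min: 09:00–10:15, 17:15–20:00.
Latest start in the last window 17:15–20:00 is 20:00 − 30 min = 19:30.

19:30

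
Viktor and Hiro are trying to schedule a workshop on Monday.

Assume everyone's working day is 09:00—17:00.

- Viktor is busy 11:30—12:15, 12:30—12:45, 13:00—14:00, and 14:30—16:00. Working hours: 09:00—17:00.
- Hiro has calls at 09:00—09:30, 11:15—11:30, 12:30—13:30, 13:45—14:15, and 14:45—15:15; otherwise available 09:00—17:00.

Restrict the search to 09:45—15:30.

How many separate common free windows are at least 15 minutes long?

Viktor free within 09:00–17:00: 09:00–11:30, 12:15–12:30, 12:45–13:00, 14:00–14:30, 16:00–17:00.
Hiro free within 09:00–17:00: 09:30–11:15, 11:30–12:30, 13:30–13:45, 14:15–14:45, 15:15–17:00.
Viktor ∩ Hiro: 09:30–11:15, 12:15–12:30, 14:15–14:30, 16:00–17:00.
Restricted to 09:45–15:30: 09:45–11:15, 12:15–12:30, 14:15–14:30.
Windows ≥ 15 min: 09:45–11:15, 12:15–12:30, 14:15–14:30.
That's 3 windows.

3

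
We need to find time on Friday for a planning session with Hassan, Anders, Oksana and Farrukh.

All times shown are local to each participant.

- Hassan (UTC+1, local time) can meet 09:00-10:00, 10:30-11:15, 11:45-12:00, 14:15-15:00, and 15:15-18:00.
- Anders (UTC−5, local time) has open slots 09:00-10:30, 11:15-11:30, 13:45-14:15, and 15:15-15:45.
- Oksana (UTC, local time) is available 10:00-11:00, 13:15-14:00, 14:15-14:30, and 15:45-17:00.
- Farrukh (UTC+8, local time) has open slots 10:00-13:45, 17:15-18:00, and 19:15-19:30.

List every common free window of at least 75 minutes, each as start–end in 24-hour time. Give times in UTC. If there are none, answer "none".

none

Hassan → UTC: 08:00–09:00, 09:30–10:15, 10:45–11:00, 13:15–14:00, 14:15–17:00.
Anders → UTC: 14:00–15:30, 16:15–16:30, 18:45–19:15, 20:15–20:45.
Oksana → UTC: 10:00–11:00, 13:15–14:00, 14:15–14:30, 15:45–17:00.
Farrukh → UTC: 02:00–05:45, 09:15–10:00, 11:15–11:30.
Hassan ∩ Anders: 14:15–15:30, 16:15–16:30.
Hassan ∩ Anders ∩ Oksana: 14:15–14:30, 16:15–16:30.
Hassan ∩ Anders ∩ Oksana ∩ Farrukh: (none).
Windows ≥ 75 min: (none).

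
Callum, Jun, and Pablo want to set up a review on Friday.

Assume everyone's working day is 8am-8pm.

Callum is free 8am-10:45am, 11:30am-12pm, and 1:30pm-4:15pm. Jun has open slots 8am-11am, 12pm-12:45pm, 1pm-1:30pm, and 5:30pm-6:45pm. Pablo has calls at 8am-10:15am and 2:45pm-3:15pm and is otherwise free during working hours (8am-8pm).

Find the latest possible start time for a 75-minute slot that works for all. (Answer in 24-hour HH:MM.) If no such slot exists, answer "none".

Pablo free within 08:00–20:00: 10:15–14:45, 15:15–20:00.
Callum ∩ Jun: 08:00–10:45.
Callum ∩ Jun ∩ Pablo: 10:15–10:45.
Windows ≥ 75 min: (none).

none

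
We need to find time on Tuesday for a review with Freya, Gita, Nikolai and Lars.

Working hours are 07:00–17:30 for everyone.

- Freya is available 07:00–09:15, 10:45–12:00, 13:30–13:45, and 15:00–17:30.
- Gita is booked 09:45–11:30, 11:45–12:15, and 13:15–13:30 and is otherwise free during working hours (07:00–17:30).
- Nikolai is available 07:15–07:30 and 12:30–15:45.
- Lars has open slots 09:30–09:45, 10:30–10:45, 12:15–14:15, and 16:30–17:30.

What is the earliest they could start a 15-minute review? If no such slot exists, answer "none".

Gita free within 07:00–17:30: 07:00–09:45, 11:30–11:45, 12:15–13:15, 13:30–17:30.
Freya ∩ Gita: 07:00–09:15, 11:30–11:45, 13:30–13:45, 15:00–17:30.
Freya ∩ Gita ∩ Nikolai: 07:15–07:30, 13:30–13:45, 15:00–15:45.
Freya ∩ Gita ∩ Nikolai ∩ Lars: 13:30–13:45.
Windows ≥ 15 min: 13:30–13:45.
Earliest such window starts at 13:30.

13:30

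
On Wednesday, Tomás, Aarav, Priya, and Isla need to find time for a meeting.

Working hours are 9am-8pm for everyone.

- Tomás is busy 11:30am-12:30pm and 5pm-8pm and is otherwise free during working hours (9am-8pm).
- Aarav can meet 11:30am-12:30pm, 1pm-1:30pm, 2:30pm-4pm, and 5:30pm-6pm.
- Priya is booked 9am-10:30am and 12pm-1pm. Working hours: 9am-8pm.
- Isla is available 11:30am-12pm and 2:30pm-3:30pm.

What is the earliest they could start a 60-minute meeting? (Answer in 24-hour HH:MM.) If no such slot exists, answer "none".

Tomás free within 09:00–20:00: 09:00–11:30, 12:30–17:00.
Priya free within 09:00–20:00: 10:30–12:00, 13:00–20:00.
Tomás ∩ Aarav: 13:00–13:30, 14:30–16:00.
Tomás ∩ Aarav ∩ Priya: 13:00–13:30, 14:30–16:00.
Tomás ∩ Aarav ∩ Priya ∩ Isla: 14:30–15:30.
Windows ≥ 60 min: 14:30–15:30.
Earliest such window starts at 14:30.

14:30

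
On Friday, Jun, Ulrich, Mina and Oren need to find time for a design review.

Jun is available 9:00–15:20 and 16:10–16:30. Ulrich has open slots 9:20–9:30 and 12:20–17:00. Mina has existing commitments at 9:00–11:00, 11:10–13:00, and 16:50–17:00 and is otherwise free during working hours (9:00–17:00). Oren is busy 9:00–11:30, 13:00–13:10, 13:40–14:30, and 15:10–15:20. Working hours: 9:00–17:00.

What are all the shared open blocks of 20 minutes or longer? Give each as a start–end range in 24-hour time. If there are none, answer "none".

Mina free within 09:00–17:00: 11:00–11:10, 13:00–16:50.
Oren free within 09:00–17:00: 11:30–13:00, 13:10–13:40, 14:30–15:10, 15:20–17:00.
Jun ∩ Ulrich: 09:20–09:30, 12:20–15:20, 16:10–16:30.
Jun ∩ Ulrich ∩ Mina: 13:00–15:20, 16:10–16:30.
Jun ∩ Ulrich ∩ Mina ∩ Oren: 13:10–13:40, 14:30–15:10, 16:10–16:30.
Windows ≥ 20 min: 13:10–13:40, 14:30–15:10, 16:10–16:30.

13:10–13:40, 14:30–15:10, 16:10–16:30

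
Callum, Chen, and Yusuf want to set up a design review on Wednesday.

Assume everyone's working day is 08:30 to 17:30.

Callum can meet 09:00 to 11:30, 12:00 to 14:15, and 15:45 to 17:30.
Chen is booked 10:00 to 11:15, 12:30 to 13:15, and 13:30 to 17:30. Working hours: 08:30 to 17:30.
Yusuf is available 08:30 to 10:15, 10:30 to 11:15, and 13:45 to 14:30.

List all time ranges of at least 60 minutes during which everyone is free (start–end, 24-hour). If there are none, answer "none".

09:00–10:00

Chen free within 08:30–17:30: 08:30–10:00, 11:15–12:30, 13:15–13:30.
Callum ∩ Chen: 09:00–10:00, 11:15–11:30, 12:00–12:30, 13:15–13:30.
Callum ∩ Chen ∩ Yusuf: 09:00–10:00.
Windows ≥ 60 min: 09:00–10:00.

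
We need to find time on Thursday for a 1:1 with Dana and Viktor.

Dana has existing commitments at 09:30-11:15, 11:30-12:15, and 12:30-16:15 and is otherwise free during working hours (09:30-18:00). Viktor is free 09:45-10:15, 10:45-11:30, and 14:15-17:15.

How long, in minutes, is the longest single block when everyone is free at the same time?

60 minutes

Dana free within 09:30–18:00: 11:15–11:30, 12:15–12:30, 16:15–18:00.
Dana ∩ Viktor: 11:15–11:30, 16:15–17:15.
Common window lengths: 15, 60 min; longest is 60.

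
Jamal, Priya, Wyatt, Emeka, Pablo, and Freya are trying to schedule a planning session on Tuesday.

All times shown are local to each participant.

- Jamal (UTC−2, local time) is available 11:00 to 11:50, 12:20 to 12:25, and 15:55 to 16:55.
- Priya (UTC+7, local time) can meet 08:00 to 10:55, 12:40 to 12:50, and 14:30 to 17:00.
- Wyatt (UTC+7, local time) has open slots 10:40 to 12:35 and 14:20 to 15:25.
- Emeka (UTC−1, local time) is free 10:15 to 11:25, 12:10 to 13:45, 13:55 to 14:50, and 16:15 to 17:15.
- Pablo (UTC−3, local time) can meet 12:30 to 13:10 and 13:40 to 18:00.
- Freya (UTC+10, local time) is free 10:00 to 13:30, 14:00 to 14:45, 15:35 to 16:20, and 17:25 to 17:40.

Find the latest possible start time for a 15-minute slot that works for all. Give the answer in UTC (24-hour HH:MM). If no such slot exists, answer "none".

Jamal → UTC: 13:00–13:50, 14:20–14:25, 17:55–18:55.
Priya → UTC: 01:00–03:55, 05:40–05:50, 07:30–10:00.
Wyatt → UTC: 03:40–05:35, 07:20–08:25.
Emeka → UTC: 11:15–12:25, 13:10–14:45, 14:55–15:50, 17:15–18:15.
Pablo → UTC: 15:30–16:10, 16:40–21:00.
Freya → UTC: 00:00–03:30, 04:00–04:45, 05:35–06:20, 07:25–07:40.
Jamal ∩ Priya: (none).
Jamal ∩ Priya ∩ Wyatt: (none).
Jamal ∩ Priya ∩ Wyatt ∩ Emeka: (none).
Jamal ∩ Priya ∩ Wyatt ∩ Emeka ∩ Pablo: (none).
Jamal ∩ Priya ∩ Wyatt ∩ Emeka ∩ Pablo ∩ Freya: (none).
Windows ≥ 15 min: (none).

none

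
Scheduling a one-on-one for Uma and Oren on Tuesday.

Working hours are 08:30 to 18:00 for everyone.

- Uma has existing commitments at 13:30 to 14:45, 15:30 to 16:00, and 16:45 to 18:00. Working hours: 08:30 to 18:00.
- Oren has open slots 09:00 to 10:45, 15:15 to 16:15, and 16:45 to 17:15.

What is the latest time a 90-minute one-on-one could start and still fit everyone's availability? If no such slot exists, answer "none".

Uma free within 08:30–18:00: 08:30–13:30, 14:45–15:30, 16:00–16:45.
Uma ∩ Oren: 09:00–10:45, 15:15–15:30, 16:00–16:15.
Windows ≥ 90 min: 09:00–10:45.
Latest start in the last window 09:00–10:45 is 10:45 − 90 min = 09:15.

09:15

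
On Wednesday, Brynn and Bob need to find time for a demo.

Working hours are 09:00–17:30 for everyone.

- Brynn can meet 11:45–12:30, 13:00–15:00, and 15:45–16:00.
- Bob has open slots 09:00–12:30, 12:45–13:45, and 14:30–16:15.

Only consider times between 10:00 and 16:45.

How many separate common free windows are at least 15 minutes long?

Brynn ∩ Bob: 11:45–12:30, 13:00–13:45, 14:30–15:00, 15:45–16:00.
Restricted to 10:00–16:45: 11:45–12:30, 13:00–13:45, 14:30–15:00, 15:45–16:00.
Windows ≥ 15 min: 11:45–12:30, 13:00–13:45, 14:30–15:00, 15:45–16:00.
That's 4 windows.

4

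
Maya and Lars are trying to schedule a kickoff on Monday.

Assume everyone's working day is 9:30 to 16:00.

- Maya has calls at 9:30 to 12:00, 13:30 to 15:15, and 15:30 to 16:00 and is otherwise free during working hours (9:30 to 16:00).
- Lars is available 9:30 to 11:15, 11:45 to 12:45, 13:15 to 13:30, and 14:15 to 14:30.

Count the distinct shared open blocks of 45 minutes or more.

1

Maya free within 09:30–16:00: 12:00–13:30, 15:15–15:30.
Maya ∩ Lars: 12:00–12:45, 13:15–13:30.
Windows ≥ 45 min: 12:00–12:45.
That's 1 window.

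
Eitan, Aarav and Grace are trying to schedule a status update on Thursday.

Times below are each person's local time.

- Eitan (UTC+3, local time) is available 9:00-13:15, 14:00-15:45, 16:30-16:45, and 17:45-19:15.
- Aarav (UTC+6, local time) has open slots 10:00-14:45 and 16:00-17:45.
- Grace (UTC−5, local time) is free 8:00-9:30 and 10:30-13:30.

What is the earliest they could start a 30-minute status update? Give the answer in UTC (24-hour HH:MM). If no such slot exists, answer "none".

Eitan → UTC: 06:00–10:15, 11:00–12:45, 13:30–13:45, 14:45–16:15.
Aarav → UTC: 04:00–08:45, 10:00–11:45.
Grace → UTC: 13:00–14:30, 15:30–18:30.
Eitan ∩ Aarav: 06:00–08:45, 10:00–10:15, 11:00–11:45.
Eitan ∩ Aarav ∩ Grace: (none).
Windows ≥ 30 min: (none).

none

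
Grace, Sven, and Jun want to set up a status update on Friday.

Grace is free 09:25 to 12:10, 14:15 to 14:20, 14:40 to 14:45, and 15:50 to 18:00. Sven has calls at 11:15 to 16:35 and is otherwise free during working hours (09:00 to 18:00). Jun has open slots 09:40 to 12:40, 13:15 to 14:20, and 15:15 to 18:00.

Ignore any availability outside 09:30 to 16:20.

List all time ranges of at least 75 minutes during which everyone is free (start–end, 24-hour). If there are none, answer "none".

09:40–11:15

Sven free within 09:00–18:00: 09:00–11:15, 16:35–18:00.
Grace ∩ Sven: 09:25–11:15, 16:35–18:00.
Grace ∩ Sven ∩ Jun: 09:40–11:15, 16:35–18:00.
Restricted to 09:30–16:20: 09:40–11:15.
Windows ≥ 75 min: 09:40–11:15.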